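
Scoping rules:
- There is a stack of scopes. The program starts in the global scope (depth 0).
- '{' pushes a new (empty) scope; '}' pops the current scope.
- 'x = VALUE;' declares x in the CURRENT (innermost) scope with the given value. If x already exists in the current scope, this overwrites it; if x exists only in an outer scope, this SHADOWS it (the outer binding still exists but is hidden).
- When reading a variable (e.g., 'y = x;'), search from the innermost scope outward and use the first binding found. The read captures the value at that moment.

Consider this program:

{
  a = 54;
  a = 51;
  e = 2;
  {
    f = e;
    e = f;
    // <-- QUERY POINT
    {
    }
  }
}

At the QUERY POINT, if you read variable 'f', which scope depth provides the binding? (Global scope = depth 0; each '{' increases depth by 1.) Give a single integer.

Answer: 2

Derivation:
Step 1: enter scope (depth=1)
Step 2: declare a=54 at depth 1
Step 3: declare a=51 at depth 1
Step 4: declare e=2 at depth 1
Step 5: enter scope (depth=2)
Step 6: declare f=(read e)=2 at depth 2
Step 7: declare e=(read f)=2 at depth 2
Visible at query point: a=51 e=2 f=2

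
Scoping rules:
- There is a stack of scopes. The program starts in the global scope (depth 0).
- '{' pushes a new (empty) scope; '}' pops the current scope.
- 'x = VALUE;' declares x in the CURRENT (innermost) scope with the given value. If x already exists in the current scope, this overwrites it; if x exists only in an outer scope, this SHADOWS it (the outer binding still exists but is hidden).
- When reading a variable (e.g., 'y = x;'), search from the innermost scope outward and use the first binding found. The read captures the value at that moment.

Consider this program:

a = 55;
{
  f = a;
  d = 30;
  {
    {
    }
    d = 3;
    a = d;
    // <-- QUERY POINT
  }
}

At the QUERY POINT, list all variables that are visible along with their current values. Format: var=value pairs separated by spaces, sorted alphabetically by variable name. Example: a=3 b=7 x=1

Answer: a=3 d=3 f=55

Derivation:
Step 1: declare a=55 at depth 0
Step 2: enter scope (depth=1)
Step 3: declare f=(read a)=55 at depth 1
Step 4: declare d=30 at depth 1
Step 5: enter scope (depth=2)
Step 6: enter scope (depth=3)
Step 7: exit scope (depth=2)
Step 8: declare d=3 at depth 2
Step 9: declare a=(read d)=3 at depth 2
Visible at query point: a=3 d=3 f=55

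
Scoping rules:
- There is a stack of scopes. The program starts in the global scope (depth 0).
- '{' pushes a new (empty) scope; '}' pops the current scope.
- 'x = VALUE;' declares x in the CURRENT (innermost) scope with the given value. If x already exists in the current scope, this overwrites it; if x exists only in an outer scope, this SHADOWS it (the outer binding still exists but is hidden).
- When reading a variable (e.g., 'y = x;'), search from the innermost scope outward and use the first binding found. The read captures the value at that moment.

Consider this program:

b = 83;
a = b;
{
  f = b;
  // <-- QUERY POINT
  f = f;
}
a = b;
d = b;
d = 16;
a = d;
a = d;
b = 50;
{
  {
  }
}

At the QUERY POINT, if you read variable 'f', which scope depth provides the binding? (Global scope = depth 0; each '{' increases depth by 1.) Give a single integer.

Answer: 1

Derivation:
Step 1: declare b=83 at depth 0
Step 2: declare a=(read b)=83 at depth 0
Step 3: enter scope (depth=1)
Step 4: declare f=(read b)=83 at depth 1
Visible at query point: a=83 b=83 f=83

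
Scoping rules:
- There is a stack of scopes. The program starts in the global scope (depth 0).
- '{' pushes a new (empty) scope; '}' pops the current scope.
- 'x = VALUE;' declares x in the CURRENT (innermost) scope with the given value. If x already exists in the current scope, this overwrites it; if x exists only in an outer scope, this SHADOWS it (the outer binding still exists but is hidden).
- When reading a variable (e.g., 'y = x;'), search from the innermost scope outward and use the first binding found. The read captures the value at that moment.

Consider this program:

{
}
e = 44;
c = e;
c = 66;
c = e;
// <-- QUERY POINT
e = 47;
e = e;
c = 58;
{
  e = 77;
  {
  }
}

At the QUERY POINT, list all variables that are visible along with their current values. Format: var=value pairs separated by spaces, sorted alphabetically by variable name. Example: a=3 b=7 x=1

Step 1: enter scope (depth=1)
Step 2: exit scope (depth=0)
Step 3: declare e=44 at depth 0
Step 4: declare c=(read e)=44 at depth 0
Step 5: declare c=66 at depth 0
Step 6: declare c=(read e)=44 at depth 0
Visible at query point: c=44 e=44

Answer: c=44 e=44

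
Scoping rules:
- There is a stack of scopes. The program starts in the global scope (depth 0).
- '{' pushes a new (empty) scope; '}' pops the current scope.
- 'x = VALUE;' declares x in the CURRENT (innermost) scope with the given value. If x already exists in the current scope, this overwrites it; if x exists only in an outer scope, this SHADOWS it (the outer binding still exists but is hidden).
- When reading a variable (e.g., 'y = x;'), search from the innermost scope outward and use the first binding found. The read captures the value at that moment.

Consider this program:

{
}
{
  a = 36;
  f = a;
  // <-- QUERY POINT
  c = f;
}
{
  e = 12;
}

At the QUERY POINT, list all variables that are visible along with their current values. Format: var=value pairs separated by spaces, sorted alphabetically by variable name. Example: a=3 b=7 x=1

Step 1: enter scope (depth=1)
Step 2: exit scope (depth=0)
Step 3: enter scope (depth=1)
Step 4: declare a=36 at depth 1
Step 5: declare f=(read a)=36 at depth 1
Visible at query point: a=36 f=36

Answer: a=36 f=36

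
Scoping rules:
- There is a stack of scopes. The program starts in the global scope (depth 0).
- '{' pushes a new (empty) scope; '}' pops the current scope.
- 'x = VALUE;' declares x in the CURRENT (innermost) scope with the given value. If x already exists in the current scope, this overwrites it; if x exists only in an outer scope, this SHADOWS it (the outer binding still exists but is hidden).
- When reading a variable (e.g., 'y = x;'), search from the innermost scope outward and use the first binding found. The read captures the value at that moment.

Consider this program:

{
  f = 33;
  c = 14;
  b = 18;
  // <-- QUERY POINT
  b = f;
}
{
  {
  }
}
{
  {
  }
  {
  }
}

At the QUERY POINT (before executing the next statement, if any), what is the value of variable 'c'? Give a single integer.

Answer: 14

Derivation:
Step 1: enter scope (depth=1)
Step 2: declare f=33 at depth 1
Step 3: declare c=14 at depth 1
Step 4: declare b=18 at depth 1
Visible at query point: b=18 c=14 f=33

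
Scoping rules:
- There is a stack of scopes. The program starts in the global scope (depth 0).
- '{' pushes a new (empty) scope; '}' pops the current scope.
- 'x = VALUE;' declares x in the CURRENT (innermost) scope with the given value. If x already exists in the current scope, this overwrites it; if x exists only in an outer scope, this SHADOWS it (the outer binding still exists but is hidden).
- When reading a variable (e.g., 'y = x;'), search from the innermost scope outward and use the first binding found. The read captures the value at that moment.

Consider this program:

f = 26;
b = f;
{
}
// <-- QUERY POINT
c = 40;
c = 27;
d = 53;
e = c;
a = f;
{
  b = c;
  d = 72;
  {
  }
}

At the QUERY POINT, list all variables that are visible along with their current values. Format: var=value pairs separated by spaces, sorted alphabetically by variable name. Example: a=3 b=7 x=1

Answer: b=26 f=26

Derivation:
Step 1: declare f=26 at depth 0
Step 2: declare b=(read f)=26 at depth 0
Step 3: enter scope (depth=1)
Step 4: exit scope (depth=0)
Visible at query point: b=26 f=26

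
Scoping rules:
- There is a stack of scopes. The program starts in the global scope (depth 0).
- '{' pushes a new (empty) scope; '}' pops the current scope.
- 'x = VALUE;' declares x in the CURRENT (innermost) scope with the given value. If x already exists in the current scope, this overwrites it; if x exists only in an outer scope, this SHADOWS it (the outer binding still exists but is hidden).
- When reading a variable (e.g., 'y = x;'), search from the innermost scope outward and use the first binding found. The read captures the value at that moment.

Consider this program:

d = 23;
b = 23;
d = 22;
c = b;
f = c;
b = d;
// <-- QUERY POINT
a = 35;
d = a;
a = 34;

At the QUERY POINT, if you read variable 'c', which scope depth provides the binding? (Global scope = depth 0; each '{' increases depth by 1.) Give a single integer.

Step 1: declare d=23 at depth 0
Step 2: declare b=23 at depth 0
Step 3: declare d=22 at depth 0
Step 4: declare c=(read b)=23 at depth 0
Step 5: declare f=(read c)=23 at depth 0
Step 6: declare b=(read d)=22 at depth 0
Visible at query point: b=22 c=23 d=22 f=23

Answer: 0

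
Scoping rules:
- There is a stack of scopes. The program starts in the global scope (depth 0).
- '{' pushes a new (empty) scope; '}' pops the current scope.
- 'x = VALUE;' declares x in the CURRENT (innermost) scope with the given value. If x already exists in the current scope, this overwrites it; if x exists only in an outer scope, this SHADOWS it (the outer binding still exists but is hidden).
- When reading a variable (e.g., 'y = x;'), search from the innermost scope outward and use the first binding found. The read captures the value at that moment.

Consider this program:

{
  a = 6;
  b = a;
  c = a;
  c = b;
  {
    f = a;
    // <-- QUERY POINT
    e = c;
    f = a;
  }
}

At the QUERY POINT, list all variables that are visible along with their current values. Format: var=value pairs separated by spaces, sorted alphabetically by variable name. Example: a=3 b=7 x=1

Step 1: enter scope (depth=1)
Step 2: declare a=6 at depth 1
Step 3: declare b=(read a)=6 at depth 1
Step 4: declare c=(read a)=6 at depth 1
Step 5: declare c=(read b)=6 at depth 1
Step 6: enter scope (depth=2)
Step 7: declare f=(read a)=6 at depth 2
Visible at query point: a=6 b=6 c=6 f=6

Answer: a=6 b=6 c=6 f=6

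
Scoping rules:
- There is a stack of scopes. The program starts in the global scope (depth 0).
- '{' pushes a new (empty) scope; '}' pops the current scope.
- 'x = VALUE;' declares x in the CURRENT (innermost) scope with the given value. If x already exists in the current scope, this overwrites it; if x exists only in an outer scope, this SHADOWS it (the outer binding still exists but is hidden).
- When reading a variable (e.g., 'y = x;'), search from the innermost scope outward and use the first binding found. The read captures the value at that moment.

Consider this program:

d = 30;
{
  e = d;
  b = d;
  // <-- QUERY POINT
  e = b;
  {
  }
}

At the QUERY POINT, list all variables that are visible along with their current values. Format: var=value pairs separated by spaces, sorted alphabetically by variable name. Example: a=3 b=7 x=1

Answer: b=30 d=30 e=30

Derivation:
Step 1: declare d=30 at depth 0
Step 2: enter scope (depth=1)
Step 3: declare e=(read d)=30 at depth 1
Step 4: declare b=(read d)=30 at depth 1
Visible at query point: b=30 d=30 e=30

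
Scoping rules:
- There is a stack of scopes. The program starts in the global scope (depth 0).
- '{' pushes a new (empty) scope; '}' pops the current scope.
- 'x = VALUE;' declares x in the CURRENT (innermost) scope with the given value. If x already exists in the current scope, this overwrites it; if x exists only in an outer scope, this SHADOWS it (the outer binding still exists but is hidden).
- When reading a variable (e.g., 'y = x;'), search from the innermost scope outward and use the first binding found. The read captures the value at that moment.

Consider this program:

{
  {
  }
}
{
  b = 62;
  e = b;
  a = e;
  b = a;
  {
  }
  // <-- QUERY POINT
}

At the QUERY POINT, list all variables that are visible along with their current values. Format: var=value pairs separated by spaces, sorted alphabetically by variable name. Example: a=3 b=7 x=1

Answer: a=62 b=62 e=62

Derivation:
Step 1: enter scope (depth=1)
Step 2: enter scope (depth=2)
Step 3: exit scope (depth=1)
Step 4: exit scope (depth=0)
Step 5: enter scope (depth=1)
Step 6: declare b=62 at depth 1
Step 7: declare e=(read b)=62 at depth 1
Step 8: declare a=(read e)=62 at depth 1
Step 9: declare b=(read a)=62 at depth 1
Step 10: enter scope (depth=2)
Step 11: exit scope (depth=1)
Visible at query point: a=62 b=62 e=62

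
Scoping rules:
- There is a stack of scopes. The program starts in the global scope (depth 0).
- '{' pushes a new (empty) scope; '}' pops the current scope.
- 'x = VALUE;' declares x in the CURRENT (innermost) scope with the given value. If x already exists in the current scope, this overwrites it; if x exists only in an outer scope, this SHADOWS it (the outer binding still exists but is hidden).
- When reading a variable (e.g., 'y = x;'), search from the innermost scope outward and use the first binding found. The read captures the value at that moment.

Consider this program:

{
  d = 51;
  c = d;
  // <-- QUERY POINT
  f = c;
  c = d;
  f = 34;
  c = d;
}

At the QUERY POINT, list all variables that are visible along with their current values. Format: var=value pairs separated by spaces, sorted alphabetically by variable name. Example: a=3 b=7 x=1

Step 1: enter scope (depth=1)
Step 2: declare d=51 at depth 1
Step 3: declare c=(read d)=51 at depth 1
Visible at query point: c=51 d=51

Answer: c=51 d=51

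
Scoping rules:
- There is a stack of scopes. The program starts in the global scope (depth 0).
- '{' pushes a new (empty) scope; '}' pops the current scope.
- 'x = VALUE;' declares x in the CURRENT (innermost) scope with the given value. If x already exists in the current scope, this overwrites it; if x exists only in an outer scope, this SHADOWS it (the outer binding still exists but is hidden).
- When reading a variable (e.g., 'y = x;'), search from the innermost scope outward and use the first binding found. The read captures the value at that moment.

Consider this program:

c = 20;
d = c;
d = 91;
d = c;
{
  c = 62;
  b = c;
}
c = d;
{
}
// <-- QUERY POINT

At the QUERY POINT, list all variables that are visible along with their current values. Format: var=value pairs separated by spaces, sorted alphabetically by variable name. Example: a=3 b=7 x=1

Step 1: declare c=20 at depth 0
Step 2: declare d=(read c)=20 at depth 0
Step 3: declare d=91 at depth 0
Step 4: declare d=(read c)=20 at depth 0
Step 5: enter scope (depth=1)
Step 6: declare c=62 at depth 1
Step 7: declare b=(read c)=62 at depth 1
Step 8: exit scope (depth=0)
Step 9: declare c=(read d)=20 at depth 0
Step 10: enter scope (depth=1)
Step 11: exit scope (depth=0)
Visible at query point: c=20 d=20

Answer: c=20 d=20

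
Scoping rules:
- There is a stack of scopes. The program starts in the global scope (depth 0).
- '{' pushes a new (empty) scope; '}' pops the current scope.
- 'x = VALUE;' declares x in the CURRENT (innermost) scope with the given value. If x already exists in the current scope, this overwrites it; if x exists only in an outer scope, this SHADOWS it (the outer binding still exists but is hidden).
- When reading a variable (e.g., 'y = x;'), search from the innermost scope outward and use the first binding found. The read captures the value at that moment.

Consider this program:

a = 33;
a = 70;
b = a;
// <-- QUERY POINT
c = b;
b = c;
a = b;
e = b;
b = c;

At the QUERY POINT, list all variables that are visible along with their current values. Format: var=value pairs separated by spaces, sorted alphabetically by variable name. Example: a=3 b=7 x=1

Answer: a=70 b=70

Derivation:
Step 1: declare a=33 at depth 0
Step 2: declare a=70 at depth 0
Step 3: declare b=(read a)=70 at depth 0
Visible at query point: a=70 b=70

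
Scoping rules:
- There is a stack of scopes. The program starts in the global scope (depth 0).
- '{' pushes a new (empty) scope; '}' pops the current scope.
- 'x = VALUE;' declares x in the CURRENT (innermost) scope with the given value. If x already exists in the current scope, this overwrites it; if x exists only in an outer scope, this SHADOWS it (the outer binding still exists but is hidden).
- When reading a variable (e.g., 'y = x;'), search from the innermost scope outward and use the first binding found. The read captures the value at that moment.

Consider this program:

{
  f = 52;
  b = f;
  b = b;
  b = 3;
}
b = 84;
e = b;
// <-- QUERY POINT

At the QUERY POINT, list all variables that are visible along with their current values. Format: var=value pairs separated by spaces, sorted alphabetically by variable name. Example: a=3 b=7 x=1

Answer: b=84 e=84

Derivation:
Step 1: enter scope (depth=1)
Step 2: declare f=52 at depth 1
Step 3: declare b=(read f)=52 at depth 1
Step 4: declare b=(read b)=52 at depth 1
Step 5: declare b=3 at depth 1
Step 6: exit scope (depth=0)
Step 7: declare b=84 at depth 0
Step 8: declare e=(read b)=84 at depth 0
Visible at query point: b=84 e=84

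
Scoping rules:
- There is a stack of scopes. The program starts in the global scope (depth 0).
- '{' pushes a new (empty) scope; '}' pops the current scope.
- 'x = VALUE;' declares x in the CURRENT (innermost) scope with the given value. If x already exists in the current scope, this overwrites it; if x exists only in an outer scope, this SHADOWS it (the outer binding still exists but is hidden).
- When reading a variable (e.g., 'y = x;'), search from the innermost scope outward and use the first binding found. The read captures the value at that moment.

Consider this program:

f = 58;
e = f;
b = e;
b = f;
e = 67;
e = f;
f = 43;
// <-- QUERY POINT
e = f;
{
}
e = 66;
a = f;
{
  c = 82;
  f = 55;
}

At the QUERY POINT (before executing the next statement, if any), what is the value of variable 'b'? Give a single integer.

Answer: 58

Derivation:
Step 1: declare f=58 at depth 0
Step 2: declare e=(read f)=58 at depth 0
Step 3: declare b=(read e)=58 at depth 0
Step 4: declare b=(read f)=58 at depth 0
Step 5: declare e=67 at depth 0
Step 6: declare e=(read f)=58 at depth 0
Step 7: declare f=43 at depth 0
Visible at query point: b=58 e=58 f=43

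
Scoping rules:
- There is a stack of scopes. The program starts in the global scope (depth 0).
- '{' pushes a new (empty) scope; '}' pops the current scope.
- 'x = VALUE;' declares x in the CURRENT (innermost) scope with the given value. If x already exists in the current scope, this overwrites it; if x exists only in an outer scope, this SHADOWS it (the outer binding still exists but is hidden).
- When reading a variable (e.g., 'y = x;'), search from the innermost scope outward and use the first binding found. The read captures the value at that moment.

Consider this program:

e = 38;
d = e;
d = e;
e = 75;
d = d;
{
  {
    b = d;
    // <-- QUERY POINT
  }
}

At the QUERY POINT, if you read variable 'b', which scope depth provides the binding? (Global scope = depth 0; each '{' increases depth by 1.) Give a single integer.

Step 1: declare e=38 at depth 0
Step 2: declare d=(read e)=38 at depth 0
Step 3: declare d=(read e)=38 at depth 0
Step 4: declare e=75 at depth 0
Step 5: declare d=(read d)=38 at depth 0
Step 6: enter scope (depth=1)
Step 7: enter scope (depth=2)
Step 8: declare b=(read d)=38 at depth 2
Visible at query point: b=38 d=38 e=75

Answer: 2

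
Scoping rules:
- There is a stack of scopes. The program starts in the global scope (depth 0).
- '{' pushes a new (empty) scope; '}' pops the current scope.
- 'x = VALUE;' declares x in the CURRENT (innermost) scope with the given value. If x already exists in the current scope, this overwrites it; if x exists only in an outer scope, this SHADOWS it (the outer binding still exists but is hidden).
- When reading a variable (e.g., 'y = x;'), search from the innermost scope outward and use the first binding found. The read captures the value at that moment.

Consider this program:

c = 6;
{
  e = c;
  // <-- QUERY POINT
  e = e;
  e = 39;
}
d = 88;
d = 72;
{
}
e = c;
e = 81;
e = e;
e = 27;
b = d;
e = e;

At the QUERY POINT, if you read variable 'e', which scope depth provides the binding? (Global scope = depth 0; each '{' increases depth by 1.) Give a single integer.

Answer: 1

Derivation:
Step 1: declare c=6 at depth 0
Step 2: enter scope (depth=1)
Step 3: declare e=(read c)=6 at depth 1
Visible at query point: c=6 e=6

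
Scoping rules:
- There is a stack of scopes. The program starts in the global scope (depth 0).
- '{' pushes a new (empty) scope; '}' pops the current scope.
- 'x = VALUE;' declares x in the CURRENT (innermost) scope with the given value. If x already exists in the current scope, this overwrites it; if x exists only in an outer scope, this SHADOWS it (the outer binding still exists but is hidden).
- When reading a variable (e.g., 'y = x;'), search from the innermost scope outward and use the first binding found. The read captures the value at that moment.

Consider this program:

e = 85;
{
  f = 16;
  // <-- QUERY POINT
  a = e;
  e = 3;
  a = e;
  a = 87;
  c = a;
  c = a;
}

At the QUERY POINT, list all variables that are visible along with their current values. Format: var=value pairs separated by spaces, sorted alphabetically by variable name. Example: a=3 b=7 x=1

Answer: e=85 f=16

Derivation:
Step 1: declare e=85 at depth 0
Step 2: enter scope (depth=1)
Step 3: declare f=16 at depth 1
Visible at query point: e=85 f=16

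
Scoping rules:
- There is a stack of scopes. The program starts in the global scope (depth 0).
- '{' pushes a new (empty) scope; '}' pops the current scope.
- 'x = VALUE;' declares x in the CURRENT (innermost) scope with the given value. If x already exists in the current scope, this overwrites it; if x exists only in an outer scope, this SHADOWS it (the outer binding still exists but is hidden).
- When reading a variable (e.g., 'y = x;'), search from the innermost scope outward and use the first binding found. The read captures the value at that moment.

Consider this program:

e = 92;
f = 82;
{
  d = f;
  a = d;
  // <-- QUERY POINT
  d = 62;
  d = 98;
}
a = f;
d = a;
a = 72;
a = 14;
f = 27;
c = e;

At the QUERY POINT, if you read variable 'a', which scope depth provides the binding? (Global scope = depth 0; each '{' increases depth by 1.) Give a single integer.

Step 1: declare e=92 at depth 0
Step 2: declare f=82 at depth 0
Step 3: enter scope (depth=1)
Step 4: declare d=(read f)=82 at depth 1
Step 5: declare a=(read d)=82 at depth 1
Visible at query point: a=82 d=82 e=92 f=82

Answer: 1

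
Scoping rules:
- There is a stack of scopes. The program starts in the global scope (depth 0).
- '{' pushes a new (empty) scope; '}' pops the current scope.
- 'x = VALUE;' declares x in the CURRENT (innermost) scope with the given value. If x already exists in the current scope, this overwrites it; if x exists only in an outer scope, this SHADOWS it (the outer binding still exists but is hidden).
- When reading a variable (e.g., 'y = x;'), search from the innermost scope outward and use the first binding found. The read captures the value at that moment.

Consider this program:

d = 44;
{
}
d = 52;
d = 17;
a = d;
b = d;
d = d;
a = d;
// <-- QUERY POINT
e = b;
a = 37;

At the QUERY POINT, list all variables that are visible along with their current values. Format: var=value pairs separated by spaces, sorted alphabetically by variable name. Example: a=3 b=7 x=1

Answer: a=17 b=17 d=17

Derivation:
Step 1: declare d=44 at depth 0
Step 2: enter scope (depth=1)
Step 3: exit scope (depth=0)
Step 4: declare d=52 at depth 0
Step 5: declare d=17 at depth 0
Step 6: declare a=(read d)=17 at depth 0
Step 7: declare b=(read d)=17 at depth 0
Step 8: declare d=(read d)=17 at depth 0
Step 9: declare a=(read d)=17 at depth 0
Visible at query point: a=17 b=17 d=17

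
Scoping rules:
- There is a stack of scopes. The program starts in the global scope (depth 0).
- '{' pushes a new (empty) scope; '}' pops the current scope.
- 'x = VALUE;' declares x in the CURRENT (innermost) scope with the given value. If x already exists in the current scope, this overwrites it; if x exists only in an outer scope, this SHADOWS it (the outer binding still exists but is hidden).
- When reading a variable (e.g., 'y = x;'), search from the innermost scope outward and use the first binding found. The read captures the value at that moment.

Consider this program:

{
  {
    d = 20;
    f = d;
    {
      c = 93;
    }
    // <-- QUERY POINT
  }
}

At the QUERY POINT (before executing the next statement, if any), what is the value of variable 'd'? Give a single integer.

Answer: 20

Derivation:
Step 1: enter scope (depth=1)
Step 2: enter scope (depth=2)
Step 3: declare d=20 at depth 2
Step 4: declare f=(read d)=20 at depth 2
Step 5: enter scope (depth=3)
Step 6: declare c=93 at depth 3
Step 7: exit scope (depth=2)
Visible at query point: d=20 f=20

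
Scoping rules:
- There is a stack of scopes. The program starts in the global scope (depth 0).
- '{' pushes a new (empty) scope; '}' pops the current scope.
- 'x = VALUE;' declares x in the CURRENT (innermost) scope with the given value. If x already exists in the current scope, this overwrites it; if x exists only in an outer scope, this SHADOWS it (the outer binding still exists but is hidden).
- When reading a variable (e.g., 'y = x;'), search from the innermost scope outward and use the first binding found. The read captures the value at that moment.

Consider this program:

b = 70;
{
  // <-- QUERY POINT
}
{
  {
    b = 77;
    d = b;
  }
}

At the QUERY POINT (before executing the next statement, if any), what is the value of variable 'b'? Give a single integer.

Step 1: declare b=70 at depth 0
Step 2: enter scope (depth=1)
Visible at query point: b=70

Answer: 70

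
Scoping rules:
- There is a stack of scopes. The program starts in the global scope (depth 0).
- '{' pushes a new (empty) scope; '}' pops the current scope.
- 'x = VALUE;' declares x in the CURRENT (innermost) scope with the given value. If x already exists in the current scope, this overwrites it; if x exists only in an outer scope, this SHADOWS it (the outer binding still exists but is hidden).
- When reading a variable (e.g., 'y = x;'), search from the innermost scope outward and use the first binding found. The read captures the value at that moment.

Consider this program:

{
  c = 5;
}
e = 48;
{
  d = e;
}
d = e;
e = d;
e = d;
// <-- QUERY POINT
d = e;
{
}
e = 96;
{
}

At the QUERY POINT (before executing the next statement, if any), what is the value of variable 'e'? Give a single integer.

Step 1: enter scope (depth=1)
Step 2: declare c=5 at depth 1
Step 3: exit scope (depth=0)
Step 4: declare e=48 at depth 0
Step 5: enter scope (depth=1)
Step 6: declare d=(read e)=48 at depth 1
Step 7: exit scope (depth=0)
Step 8: declare d=(read e)=48 at depth 0
Step 9: declare e=(read d)=48 at depth 0
Step 10: declare e=(read d)=48 at depth 0
Visible at query point: d=48 e=48

Answer: 48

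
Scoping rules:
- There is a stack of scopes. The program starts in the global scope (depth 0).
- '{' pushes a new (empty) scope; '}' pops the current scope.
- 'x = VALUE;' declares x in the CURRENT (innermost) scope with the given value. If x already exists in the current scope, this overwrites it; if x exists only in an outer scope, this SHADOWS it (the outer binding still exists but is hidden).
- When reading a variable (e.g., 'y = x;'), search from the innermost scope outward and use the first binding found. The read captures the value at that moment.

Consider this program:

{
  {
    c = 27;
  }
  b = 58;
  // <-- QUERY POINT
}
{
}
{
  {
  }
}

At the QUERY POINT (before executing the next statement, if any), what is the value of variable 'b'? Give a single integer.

Answer: 58

Derivation:
Step 1: enter scope (depth=1)
Step 2: enter scope (depth=2)
Step 3: declare c=27 at depth 2
Step 4: exit scope (depth=1)
Step 5: declare b=58 at depth 1
Visible at query point: b=58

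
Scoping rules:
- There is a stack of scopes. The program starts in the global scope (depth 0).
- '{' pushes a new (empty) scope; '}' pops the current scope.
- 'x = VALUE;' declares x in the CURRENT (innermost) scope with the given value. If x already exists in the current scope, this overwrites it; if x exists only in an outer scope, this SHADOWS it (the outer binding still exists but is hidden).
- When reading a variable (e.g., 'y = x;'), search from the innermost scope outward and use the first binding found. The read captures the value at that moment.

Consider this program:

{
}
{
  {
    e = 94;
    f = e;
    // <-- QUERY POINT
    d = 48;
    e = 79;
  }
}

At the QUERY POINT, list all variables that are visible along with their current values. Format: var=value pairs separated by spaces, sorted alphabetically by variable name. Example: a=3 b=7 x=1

Answer: e=94 f=94

Derivation:
Step 1: enter scope (depth=1)
Step 2: exit scope (depth=0)
Step 3: enter scope (depth=1)
Step 4: enter scope (depth=2)
Step 5: declare e=94 at depth 2
Step 6: declare f=(read e)=94 at depth 2
Visible at query point: e=94 f=94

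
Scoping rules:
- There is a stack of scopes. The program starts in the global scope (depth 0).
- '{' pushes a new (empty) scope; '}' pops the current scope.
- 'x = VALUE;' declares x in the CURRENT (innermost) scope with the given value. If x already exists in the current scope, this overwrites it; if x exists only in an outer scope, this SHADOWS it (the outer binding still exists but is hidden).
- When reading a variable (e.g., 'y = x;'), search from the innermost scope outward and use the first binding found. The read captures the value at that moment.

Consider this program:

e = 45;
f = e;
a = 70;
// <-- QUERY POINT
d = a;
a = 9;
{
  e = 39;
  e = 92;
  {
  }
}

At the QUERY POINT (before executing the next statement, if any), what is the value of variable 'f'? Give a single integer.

Answer: 45

Derivation:
Step 1: declare e=45 at depth 0
Step 2: declare f=(read e)=45 at depth 0
Step 3: declare a=70 at depth 0
Visible at query point: a=70 e=45 f=45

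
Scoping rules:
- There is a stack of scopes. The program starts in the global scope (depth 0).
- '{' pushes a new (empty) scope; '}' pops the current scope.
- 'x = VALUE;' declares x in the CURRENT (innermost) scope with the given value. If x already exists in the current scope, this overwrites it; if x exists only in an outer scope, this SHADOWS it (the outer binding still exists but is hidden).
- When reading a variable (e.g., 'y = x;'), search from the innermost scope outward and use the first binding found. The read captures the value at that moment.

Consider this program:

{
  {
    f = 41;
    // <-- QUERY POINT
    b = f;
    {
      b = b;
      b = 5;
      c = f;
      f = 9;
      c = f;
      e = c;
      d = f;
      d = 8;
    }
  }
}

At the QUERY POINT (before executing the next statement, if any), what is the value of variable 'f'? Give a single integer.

Step 1: enter scope (depth=1)
Step 2: enter scope (depth=2)
Step 3: declare f=41 at depth 2
Visible at query point: f=41

Answer: 41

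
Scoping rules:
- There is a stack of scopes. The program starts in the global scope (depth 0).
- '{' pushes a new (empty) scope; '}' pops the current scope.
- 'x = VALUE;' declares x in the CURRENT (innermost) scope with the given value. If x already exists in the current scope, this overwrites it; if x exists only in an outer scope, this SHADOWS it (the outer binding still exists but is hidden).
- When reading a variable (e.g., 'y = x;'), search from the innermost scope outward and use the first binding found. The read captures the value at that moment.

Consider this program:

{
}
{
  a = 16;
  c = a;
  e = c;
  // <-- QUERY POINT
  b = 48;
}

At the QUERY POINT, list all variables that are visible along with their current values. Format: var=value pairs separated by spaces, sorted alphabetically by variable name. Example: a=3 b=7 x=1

Answer: a=16 c=16 e=16

Derivation:
Step 1: enter scope (depth=1)
Step 2: exit scope (depth=0)
Step 3: enter scope (depth=1)
Step 4: declare a=16 at depth 1
Step 5: declare c=(read a)=16 at depth 1
Step 6: declare e=(read c)=16 at depth 1
Visible at query point: a=16 c=16 e=16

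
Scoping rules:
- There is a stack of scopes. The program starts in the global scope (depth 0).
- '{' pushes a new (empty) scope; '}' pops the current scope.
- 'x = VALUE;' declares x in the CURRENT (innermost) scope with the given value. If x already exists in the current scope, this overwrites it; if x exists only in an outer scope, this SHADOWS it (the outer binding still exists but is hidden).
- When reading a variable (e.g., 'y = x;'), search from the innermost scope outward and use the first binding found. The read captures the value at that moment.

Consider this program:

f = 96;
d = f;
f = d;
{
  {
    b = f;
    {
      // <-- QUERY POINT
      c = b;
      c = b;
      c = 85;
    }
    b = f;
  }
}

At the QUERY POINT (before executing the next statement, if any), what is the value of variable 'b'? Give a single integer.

Step 1: declare f=96 at depth 0
Step 2: declare d=(read f)=96 at depth 0
Step 3: declare f=(read d)=96 at depth 0
Step 4: enter scope (depth=1)
Step 5: enter scope (depth=2)
Step 6: declare b=(read f)=96 at depth 2
Step 7: enter scope (depth=3)
Visible at query point: b=96 d=96 f=96

Answer: 96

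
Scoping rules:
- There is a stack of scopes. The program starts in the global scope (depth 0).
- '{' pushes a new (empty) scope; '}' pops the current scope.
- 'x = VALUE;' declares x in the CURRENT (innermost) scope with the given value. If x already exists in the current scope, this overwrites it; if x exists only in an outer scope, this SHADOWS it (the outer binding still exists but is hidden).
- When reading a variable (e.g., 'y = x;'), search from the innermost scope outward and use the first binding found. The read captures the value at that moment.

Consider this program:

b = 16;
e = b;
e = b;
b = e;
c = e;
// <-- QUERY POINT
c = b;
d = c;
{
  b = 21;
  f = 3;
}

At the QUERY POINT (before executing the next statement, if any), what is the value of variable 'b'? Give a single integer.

Answer: 16

Derivation:
Step 1: declare b=16 at depth 0
Step 2: declare e=(read b)=16 at depth 0
Step 3: declare e=(read b)=16 at depth 0
Step 4: declare b=(read e)=16 at depth 0
Step 5: declare c=(read e)=16 at depth 0
Visible at query point: b=16 c=16 e=16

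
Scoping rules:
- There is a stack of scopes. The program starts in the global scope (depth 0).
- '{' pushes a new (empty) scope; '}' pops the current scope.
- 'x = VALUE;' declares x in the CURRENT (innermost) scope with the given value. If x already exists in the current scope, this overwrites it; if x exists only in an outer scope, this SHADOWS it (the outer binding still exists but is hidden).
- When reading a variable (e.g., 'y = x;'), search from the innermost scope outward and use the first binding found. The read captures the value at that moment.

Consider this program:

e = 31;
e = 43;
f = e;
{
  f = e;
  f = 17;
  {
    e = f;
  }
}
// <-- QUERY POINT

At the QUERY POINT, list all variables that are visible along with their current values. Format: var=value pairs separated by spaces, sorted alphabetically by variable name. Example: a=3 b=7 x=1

Answer: e=43 f=43

Derivation:
Step 1: declare e=31 at depth 0
Step 2: declare e=43 at depth 0
Step 3: declare f=(read e)=43 at depth 0
Step 4: enter scope (depth=1)
Step 5: declare f=(read e)=43 at depth 1
Step 6: declare f=17 at depth 1
Step 7: enter scope (depth=2)
Step 8: declare e=(read f)=17 at depth 2
Step 9: exit scope (depth=1)
Step 10: exit scope (depth=0)
Visible at query point: e=43 f=43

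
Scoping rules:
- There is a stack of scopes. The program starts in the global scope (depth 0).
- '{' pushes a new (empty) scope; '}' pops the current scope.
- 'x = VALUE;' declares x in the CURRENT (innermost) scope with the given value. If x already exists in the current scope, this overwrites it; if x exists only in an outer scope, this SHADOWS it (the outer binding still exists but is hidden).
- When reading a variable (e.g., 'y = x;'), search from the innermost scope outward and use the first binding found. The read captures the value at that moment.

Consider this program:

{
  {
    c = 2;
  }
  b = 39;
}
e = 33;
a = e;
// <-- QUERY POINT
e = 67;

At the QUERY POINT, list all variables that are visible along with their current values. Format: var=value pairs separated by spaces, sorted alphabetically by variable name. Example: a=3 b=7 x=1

Step 1: enter scope (depth=1)
Step 2: enter scope (depth=2)
Step 3: declare c=2 at depth 2
Step 4: exit scope (depth=1)
Step 5: declare b=39 at depth 1
Step 6: exit scope (depth=0)
Step 7: declare e=33 at depth 0
Step 8: declare a=(read e)=33 at depth 0
Visible at query point: a=33 e=33

Answer: a=33 e=33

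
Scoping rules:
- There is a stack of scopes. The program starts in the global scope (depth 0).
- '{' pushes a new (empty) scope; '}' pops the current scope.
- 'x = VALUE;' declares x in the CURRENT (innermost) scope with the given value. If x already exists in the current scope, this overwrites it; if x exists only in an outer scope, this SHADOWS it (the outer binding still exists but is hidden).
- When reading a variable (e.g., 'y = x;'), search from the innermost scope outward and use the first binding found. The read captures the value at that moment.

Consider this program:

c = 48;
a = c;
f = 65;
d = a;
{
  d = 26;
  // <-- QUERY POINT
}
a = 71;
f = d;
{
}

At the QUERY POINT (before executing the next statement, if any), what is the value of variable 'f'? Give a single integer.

Step 1: declare c=48 at depth 0
Step 2: declare a=(read c)=48 at depth 0
Step 3: declare f=65 at depth 0
Step 4: declare d=(read a)=48 at depth 0
Step 5: enter scope (depth=1)
Step 6: declare d=26 at depth 1
Visible at query point: a=48 c=48 d=26 f=65

Answer: 65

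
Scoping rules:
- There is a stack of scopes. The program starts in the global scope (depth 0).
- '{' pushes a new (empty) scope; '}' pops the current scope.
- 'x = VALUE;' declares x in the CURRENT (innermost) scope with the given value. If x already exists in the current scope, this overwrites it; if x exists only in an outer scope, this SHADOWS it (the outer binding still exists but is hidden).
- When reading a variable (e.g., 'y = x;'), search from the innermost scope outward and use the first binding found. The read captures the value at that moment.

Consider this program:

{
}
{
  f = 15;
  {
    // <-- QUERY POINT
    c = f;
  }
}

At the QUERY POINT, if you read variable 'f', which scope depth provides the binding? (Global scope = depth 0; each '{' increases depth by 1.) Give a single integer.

Answer: 1

Derivation:
Step 1: enter scope (depth=1)
Step 2: exit scope (depth=0)
Step 3: enter scope (depth=1)
Step 4: declare f=15 at depth 1
Step 5: enter scope (depth=2)
Visible at query point: f=15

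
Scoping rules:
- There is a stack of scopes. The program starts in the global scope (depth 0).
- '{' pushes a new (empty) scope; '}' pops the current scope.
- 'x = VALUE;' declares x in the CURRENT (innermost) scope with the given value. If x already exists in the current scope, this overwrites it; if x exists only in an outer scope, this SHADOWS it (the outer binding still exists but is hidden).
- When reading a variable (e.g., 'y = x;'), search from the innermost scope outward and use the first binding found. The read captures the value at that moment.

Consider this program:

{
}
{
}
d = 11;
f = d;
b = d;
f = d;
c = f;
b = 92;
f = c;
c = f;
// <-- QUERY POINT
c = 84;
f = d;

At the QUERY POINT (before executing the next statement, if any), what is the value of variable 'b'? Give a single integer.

Answer: 92

Derivation:
Step 1: enter scope (depth=1)
Step 2: exit scope (depth=0)
Step 3: enter scope (depth=1)
Step 4: exit scope (depth=0)
Step 5: declare d=11 at depth 0
Step 6: declare f=(read d)=11 at depth 0
Step 7: declare b=(read d)=11 at depth 0
Step 8: declare f=(read d)=11 at depth 0
Step 9: declare c=(read f)=11 at depth 0
Step 10: declare b=92 at depth 0
Step 11: declare f=(read c)=11 at depth 0
Step 12: declare c=(read f)=11 at depth 0
Visible at query point: b=92 c=11 d=11 f=11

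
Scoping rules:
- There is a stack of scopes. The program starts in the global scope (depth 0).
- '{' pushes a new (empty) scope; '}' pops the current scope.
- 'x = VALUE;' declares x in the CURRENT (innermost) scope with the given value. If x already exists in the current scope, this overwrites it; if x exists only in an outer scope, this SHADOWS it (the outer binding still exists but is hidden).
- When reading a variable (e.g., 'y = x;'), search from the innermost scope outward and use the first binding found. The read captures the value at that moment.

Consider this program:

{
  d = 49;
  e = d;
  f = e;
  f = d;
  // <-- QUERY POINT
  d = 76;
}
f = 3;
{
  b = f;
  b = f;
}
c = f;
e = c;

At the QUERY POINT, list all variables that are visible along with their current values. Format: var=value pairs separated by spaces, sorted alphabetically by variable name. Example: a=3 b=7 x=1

Answer: d=49 e=49 f=49

Derivation:
Step 1: enter scope (depth=1)
Step 2: declare d=49 at depth 1
Step 3: declare e=(read d)=49 at depth 1
Step 4: declare f=(read e)=49 at depth 1
Step 5: declare f=(read d)=49 at depth 1
Visible at query point: d=49 e=49 f=49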